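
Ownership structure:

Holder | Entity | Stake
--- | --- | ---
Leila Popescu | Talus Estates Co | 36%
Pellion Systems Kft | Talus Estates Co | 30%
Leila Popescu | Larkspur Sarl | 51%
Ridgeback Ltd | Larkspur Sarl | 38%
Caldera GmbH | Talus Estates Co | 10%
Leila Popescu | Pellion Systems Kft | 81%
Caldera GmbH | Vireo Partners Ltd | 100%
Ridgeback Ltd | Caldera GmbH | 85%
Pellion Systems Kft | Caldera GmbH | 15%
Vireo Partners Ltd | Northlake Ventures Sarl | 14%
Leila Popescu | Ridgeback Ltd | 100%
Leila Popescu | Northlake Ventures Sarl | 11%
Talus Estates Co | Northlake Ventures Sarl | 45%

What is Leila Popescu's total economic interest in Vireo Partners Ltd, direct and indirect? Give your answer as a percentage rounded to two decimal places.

97.15%

Leila reaches Vireo along 2 paths.
Via Pellion → Caldera: 81% × 15% × 100% = 12.15%.
Via Ridgeback → Caldera: 100% × 85% × 100% = 85%.
Total: 12.15% + 85% = 97.15%.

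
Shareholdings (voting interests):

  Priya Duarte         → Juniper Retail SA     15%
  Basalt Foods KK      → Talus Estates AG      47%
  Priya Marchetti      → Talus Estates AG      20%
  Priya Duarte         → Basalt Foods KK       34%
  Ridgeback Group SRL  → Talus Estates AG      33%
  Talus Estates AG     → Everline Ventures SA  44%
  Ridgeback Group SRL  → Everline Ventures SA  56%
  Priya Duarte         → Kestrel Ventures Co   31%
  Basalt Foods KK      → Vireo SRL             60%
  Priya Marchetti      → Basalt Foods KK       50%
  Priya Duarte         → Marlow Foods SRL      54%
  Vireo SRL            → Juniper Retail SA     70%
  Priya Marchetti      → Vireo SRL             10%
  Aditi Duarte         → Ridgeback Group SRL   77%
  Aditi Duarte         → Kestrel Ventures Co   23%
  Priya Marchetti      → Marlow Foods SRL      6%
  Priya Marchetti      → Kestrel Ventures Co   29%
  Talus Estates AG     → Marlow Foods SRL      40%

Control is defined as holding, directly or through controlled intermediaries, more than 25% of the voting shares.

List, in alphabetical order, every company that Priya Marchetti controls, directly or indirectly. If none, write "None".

Priya Marchetti holds 50% of Basalt, so Priya Marchetti controls Basalt.
Priya Marchetti holds 29% of Kestrel, so Priya Marchetti controls Kestrel.
Basalt and Priya Marchetti together hold 60% + 10% = 70% of Vireo, so Priya Marchetti controls Vireo.
Basalt and Priya Marchetti together hold 47% + 20% = 67% of Talus, so Priya Marchetti controls Talus.
Talus holds 44% of Everline, so Priya Marchetti controls Everline.
Vireo holds 70% of Juniper, so Priya Marchetti controls Juniper.
Talus and Priya Marchetti together hold 40% + 6% = 46% of Marlow, so Priya Marchetti controls Marlow.
No other company's threshold is met.

Basalt Foods KK, Everline Ventures SA, Juniper Retail SA, Kestrel Ventures Co, Marlow Foods SRL, Talus Estates AG, Vireo SRL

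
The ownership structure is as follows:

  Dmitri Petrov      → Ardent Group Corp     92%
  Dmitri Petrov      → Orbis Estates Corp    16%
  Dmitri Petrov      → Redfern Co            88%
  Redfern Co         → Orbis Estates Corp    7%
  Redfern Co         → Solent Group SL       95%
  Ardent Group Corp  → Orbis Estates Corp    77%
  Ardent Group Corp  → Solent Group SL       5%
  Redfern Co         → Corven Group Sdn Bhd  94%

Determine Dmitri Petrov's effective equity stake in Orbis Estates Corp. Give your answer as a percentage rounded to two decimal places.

93.00%

Dmitri reaches Orbis along 3 paths.
Direct stake: 16% = 16%.
Via Redfern: 88% × 7% = 6.16%.
Via Ardent: 92% × 77% = 70.84%.
Total: 16% + 6.16% + 70.84% = 93%.
Rounded: 93.00%.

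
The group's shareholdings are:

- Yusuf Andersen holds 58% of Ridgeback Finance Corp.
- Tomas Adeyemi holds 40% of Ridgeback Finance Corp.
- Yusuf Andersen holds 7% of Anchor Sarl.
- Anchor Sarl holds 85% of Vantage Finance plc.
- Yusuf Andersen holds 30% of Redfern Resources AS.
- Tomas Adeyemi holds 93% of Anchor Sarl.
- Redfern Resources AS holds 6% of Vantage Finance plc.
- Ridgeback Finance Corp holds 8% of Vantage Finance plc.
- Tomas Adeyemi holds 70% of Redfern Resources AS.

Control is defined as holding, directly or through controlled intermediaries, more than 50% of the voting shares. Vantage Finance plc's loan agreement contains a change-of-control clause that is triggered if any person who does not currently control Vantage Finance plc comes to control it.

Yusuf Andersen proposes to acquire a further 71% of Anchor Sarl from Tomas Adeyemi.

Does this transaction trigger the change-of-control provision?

The purchase adds only to Yusuf's holdings (Tomas's stake shrinks), so Yusuf is the only person who could newly come to control Vantage.
Yusuf holds 58% of Ridgeback, so Yusuf controls Ridgeback.
In Vantage, Yusuf's side holds only 8%, not > 50%.
So before the transaction, Yusuf does not control Vantage.
After the purchase, Yusuf's direct stake in Anchor rises to 7% + 71% = 78%, and Tomas's stake falls to 22%.
Yusuf holds 78% of Anchor, so Yusuf controls Anchor.
Anchor and Ridgeback together hold 85% + 8% = 93% of Vantage, so Yusuf controls Vantage.
Yusuf did not control Vantage before and does after, so the clause is triggered.

Yes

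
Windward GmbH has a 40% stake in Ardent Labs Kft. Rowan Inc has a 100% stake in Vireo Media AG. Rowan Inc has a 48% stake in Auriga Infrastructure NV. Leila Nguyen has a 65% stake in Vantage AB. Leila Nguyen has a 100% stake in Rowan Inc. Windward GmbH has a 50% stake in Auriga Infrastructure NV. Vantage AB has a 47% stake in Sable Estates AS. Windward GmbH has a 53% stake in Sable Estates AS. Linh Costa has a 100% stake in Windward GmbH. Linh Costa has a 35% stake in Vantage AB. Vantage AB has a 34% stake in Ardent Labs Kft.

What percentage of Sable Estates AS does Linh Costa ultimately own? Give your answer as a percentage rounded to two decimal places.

69.45%

Linh reaches Sable along 2 paths.
Via Vantage: 35% × 47% = 16.45%.
Via Windward: 100% × 53% = 53%.
Total: 16.45% + 53% = 69.45%.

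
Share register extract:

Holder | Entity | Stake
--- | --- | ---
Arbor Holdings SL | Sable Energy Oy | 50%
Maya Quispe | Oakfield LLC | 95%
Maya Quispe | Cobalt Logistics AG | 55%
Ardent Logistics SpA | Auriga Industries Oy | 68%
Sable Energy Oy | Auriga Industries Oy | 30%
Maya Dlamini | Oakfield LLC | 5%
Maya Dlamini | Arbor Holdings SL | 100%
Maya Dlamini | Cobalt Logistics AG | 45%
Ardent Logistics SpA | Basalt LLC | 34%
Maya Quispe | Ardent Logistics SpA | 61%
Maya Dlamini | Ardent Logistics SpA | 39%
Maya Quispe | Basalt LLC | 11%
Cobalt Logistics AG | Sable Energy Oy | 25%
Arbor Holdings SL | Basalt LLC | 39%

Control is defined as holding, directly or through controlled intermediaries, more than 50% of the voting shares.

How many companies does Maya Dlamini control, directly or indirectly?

1

Maya Dlamini holds 100% of Arbor, so Maya Dlamini controls Arbor.
No other company's threshold is met.
Maya Dlamini controls 1 company.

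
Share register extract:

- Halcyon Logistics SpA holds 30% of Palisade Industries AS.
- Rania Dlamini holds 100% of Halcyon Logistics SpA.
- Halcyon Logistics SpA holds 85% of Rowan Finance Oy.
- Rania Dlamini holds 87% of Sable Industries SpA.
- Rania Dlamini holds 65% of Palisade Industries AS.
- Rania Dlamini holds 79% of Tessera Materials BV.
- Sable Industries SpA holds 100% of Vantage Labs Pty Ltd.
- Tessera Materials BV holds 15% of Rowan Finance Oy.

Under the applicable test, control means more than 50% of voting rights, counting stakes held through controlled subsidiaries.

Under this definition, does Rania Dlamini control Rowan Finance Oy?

Yes

Rania holds 79% of Tessera, so Rania controls Tessera.
Rania holds 100% of Halcyon, so Rania controls Halcyon.
Halcyon and Tessera together hold 85% + 15% = 100% of Rowan, so Rania controls Rowan.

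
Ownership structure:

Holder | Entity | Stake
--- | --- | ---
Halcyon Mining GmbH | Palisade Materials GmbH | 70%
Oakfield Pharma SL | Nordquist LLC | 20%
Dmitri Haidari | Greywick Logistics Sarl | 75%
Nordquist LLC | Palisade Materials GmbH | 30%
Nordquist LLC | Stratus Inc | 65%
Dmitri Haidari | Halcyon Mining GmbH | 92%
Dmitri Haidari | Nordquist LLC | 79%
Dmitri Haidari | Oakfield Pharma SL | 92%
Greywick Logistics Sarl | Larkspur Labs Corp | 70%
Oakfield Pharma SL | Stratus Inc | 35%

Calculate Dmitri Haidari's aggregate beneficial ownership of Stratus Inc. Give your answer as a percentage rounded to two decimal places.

Dmitri reaches Stratus along 3 paths.
Via Oakfield → Nordquist: 92% × 20% × 65% = 11.96%.
Via Nordquist: 79% × 65% = 51.35%.
Via Oakfield: 92% × 35% = 32.2%.
Total: 11.96% + 51.35% + 32.2% = 95.51%.

95.51%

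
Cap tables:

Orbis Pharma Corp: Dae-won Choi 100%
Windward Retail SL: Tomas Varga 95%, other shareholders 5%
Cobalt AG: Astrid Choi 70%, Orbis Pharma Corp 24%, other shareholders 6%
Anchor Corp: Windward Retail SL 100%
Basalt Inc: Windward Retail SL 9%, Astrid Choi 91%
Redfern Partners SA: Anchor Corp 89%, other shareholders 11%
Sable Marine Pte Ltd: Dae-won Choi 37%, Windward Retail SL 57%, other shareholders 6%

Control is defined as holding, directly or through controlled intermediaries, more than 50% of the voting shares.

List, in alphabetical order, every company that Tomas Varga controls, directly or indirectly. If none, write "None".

Anchor Corp, Redfern Partners SA, Sable Marine Pte Ltd, Windward Retail SL

Tomas holds 95% of Windward, so Tomas controls Windward.
Windward holds 100% of Anchor, so Tomas controls Anchor.
Anchor holds 89% of Redfern, so Tomas controls Redfern.
Windward holds 57% of Sable, so Tomas controls Sable.
No other company's threshold is met.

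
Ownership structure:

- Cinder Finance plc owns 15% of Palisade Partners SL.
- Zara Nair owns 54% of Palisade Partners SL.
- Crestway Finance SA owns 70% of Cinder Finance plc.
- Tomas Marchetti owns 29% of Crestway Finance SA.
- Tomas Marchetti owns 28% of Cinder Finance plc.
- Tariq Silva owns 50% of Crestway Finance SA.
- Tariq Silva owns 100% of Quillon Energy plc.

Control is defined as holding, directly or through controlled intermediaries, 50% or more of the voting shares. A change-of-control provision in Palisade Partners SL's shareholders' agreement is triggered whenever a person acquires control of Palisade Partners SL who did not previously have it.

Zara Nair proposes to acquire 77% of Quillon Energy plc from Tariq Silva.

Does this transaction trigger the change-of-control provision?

No

The purchase adds only to Zara's holdings (Tariq's stake shrinks), so Zara is the only person who could newly come to control Palisade.
Zara holds 54% of Palisade, so Zara controls Palisade.
So Zara already controls Palisade before the transaction.
After the purchase, Zara holds 77% of Quillon directly, and Tariq's stake falls to 23%.
Zara controlled Palisade already, so this is not a new person acquiring control; every other person's position is unchanged or reduced.
No new person acquires control, so the clause is not triggered.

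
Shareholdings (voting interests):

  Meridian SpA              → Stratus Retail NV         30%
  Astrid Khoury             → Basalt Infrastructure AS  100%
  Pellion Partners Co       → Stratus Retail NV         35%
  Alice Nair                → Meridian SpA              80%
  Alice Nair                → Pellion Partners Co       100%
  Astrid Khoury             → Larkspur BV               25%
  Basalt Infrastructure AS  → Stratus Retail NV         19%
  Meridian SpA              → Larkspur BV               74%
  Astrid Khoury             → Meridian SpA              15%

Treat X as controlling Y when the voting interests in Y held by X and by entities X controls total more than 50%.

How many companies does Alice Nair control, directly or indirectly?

4

Alice holds 80% of Meridian, so Alice controls Meridian.
Alice holds 100% of Pellion, so Alice controls Pellion.
Meridian holds 74% of Larkspur, so Alice controls Larkspur.
Pellion and Meridian together hold 35% + 30% = 65% of Stratus, so Alice controls Stratus.
No other company's threshold is met.
Alice controls 4 companies.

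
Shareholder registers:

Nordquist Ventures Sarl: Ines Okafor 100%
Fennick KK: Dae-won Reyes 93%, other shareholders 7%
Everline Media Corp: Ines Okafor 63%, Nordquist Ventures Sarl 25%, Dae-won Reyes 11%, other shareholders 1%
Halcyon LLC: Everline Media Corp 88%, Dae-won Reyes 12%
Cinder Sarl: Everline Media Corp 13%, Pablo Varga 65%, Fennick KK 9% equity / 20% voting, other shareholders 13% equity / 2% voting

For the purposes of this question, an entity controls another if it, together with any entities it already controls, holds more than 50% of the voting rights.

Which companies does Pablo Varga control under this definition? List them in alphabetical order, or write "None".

Pablo holds 65% of Cinder, so Pablo controls Cinder.
No other company's threshold is met.

Cinder Sarl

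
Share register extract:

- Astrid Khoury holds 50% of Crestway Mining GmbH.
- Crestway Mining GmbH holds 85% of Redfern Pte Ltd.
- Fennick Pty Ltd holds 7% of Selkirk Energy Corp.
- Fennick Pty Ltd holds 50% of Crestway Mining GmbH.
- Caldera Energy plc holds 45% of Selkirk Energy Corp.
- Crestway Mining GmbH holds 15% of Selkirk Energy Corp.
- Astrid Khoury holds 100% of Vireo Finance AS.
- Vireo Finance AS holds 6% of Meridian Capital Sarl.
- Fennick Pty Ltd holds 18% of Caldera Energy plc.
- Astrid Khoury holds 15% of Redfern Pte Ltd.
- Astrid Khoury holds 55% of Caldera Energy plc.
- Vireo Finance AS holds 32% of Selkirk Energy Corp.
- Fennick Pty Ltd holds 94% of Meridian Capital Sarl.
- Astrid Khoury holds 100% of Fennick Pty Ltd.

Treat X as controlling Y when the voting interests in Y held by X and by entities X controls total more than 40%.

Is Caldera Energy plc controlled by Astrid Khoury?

Astrid holds 100% of Fennick, so Astrid controls Fennick.
Fennick and Astrid together hold 18% + 55% = 73% of Caldera, so Astrid controls Caldera.

Yes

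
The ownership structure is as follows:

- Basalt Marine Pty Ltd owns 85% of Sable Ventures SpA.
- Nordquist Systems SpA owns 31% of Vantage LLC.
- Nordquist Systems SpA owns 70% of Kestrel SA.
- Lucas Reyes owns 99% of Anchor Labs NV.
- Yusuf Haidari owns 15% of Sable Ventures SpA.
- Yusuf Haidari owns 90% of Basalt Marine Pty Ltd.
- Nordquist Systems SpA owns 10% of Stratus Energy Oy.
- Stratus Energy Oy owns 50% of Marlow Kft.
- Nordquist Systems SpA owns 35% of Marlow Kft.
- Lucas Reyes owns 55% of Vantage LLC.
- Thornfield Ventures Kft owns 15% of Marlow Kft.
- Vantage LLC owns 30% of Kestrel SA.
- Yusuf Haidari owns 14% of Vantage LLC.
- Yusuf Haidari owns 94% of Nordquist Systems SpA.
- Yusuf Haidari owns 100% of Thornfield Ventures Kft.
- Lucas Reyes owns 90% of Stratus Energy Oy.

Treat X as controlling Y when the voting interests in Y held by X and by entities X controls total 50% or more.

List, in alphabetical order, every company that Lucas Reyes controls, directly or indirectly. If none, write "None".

Anchor Labs NV, Marlow Kft, Stratus Energy Oy, Vantage LLC

Lucas holds 99% of Anchor, so Lucas controls Anchor.
Lucas holds 90% of Stratus, so Lucas controls Stratus.
Lucas holds 55% of Vantage, so Lucas controls Vantage.
Stratus holds 50% of Marlow, so Lucas controls Marlow.
No other company's threshold is met.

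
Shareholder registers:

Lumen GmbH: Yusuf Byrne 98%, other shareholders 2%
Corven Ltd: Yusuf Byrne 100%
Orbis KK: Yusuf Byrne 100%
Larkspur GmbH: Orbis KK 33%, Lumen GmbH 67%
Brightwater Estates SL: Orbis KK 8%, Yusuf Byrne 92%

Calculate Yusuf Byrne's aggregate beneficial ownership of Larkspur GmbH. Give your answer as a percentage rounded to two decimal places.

98.66%

Yusuf reaches Larkspur along 2 paths.
Via Orbis: 100% × 33% = 33%.
Via Lumen: 98% × 67% = 65.66%.
Total: 33% + 65.66% = 98.66%.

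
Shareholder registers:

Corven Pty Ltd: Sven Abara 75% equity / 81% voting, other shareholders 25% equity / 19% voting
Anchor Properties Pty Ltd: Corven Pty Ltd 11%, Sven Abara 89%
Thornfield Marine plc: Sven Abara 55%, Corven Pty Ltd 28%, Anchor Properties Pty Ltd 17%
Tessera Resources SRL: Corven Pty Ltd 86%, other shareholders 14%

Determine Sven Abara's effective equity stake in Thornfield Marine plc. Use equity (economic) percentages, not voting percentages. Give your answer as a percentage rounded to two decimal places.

92.53%

Sven reaches Thornfield along 4 paths.
Direct stake: 55% = 55%.
Via Corven: 75% × 28% = 21%.
Via Corven → Anchor: 75% × 11% × 17% = 1.4025%.
Via Anchor: 89% × 17% = 15.13%.
Total: 55% + 21% + 1.4025% + 15.13% = 92.5325%.
Rounded: 92.53%.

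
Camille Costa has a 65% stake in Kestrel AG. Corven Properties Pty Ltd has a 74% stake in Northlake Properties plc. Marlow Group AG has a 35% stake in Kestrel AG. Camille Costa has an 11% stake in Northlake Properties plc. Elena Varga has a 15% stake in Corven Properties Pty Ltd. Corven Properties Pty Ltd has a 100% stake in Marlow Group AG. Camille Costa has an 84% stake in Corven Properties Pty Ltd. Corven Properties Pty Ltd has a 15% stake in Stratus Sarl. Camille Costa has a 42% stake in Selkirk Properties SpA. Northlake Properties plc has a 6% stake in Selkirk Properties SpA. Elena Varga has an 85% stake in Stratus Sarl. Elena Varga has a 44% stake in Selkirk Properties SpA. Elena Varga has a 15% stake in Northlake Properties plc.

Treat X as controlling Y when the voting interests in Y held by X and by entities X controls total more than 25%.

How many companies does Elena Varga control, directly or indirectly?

2

Elena holds 85% of Stratus, so Elena controls Stratus.
Elena holds 44% of Selkirk, so Elena controls Selkirk.
No other company's threshold is met.
Elena controls 2 companies.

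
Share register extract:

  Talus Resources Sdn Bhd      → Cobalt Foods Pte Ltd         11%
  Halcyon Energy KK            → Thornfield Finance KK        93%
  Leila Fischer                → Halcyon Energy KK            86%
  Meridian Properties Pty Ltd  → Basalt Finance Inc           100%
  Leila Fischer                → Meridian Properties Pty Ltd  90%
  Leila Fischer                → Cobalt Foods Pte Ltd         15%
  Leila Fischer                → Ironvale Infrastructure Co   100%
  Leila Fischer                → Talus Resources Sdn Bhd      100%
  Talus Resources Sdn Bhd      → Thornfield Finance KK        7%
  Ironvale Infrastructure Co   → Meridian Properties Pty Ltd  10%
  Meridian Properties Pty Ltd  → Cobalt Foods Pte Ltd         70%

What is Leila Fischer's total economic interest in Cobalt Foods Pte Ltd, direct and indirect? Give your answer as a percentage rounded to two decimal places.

Leila reaches Cobalt along 4 paths.
Via Ironvale → Meridian: 100% × 10% × 70% = 7%.
Via Meridian: 90% × 70% = 63%.
Direct stake: 15% = 15%.
Via Talus: 100% × 11% = 11%.
Total: 7% + 63% + 15% + 11% = 96%.
Rounded: 96.00%.

96.00%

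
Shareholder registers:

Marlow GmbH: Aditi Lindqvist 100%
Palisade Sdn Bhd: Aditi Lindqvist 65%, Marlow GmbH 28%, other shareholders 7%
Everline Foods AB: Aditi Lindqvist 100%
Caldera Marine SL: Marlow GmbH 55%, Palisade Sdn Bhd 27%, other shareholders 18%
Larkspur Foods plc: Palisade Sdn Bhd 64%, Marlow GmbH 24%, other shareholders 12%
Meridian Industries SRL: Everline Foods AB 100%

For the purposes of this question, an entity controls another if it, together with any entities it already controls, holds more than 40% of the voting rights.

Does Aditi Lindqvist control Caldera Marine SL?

Aditi holds 100% of Marlow, so Aditi controls Marlow.
Aditi and Marlow together hold 65% + 28% = 93% of Palisade, so Aditi controls Palisade.
Marlow and Palisade together hold 55% + 27% = 82% of Caldera, so Aditi controls Caldera.

Yes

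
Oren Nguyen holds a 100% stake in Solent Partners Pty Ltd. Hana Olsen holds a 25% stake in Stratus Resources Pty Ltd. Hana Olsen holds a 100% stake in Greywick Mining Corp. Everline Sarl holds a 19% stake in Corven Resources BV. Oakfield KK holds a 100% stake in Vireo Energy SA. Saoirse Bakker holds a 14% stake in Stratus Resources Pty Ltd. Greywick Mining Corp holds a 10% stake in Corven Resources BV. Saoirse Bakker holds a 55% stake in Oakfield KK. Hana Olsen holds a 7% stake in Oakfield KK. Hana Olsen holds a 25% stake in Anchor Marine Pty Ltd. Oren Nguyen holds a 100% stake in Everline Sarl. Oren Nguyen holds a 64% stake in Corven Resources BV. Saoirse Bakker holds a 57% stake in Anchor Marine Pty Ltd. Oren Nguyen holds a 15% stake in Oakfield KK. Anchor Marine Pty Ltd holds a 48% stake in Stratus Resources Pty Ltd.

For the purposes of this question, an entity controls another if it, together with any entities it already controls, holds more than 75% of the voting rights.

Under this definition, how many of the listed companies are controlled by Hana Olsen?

1

Hana holds 100% of Greywick, so Hana controls Greywick.
No other company's threshold is met.
Hana controls 1 company.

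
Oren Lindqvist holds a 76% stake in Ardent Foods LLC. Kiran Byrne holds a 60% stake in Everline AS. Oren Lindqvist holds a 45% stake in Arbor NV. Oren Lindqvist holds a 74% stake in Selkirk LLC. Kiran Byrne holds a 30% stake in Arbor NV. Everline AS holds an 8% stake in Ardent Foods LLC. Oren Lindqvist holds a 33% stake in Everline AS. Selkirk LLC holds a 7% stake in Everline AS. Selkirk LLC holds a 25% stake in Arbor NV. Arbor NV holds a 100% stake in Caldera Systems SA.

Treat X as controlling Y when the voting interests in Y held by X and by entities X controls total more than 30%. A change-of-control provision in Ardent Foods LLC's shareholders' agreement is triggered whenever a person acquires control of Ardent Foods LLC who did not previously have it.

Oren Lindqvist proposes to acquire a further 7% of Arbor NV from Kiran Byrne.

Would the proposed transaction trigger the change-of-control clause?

No

The purchase adds only to Oren's holdings (Kiran's stake shrinks), so Oren is the only person who could newly come to control Ardent.
Oren holds 74% of Selkirk, so Oren controls Selkirk.
Oren and Selkirk together hold 33% + 7% = 40% of Everline, so Oren controls Everline.
Oren and Everline together hold 76% + 8% = 84% of Ardent, so Oren controls Ardent.
So Oren already controls Ardent before the transaction.
After the purchase, Oren's direct stake in Arbor rises to 45% + 7% = 52%, and Kiran's stake falls to 23%.
Oren controlled Ardent already, so this is not a new person acquiring control; every other person's position is unchanged or reduced.
No new person acquires control, so the clause is not triggered.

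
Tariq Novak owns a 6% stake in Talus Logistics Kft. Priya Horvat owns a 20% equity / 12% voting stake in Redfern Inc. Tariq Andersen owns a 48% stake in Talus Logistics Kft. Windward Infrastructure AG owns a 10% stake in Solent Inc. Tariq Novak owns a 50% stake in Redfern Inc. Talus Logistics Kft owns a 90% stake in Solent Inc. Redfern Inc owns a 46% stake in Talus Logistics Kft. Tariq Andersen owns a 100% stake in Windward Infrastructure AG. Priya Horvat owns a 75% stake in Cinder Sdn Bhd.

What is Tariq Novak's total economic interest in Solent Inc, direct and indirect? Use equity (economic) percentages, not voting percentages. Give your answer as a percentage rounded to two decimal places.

26.10%

Tariq Novak reaches Solent along 2 paths.
Via Talus: 6% × 90% = 5.4%.
Via Redfern → Talus: 50% × 46% × 90% = 20.7%.
Total: 5.4% + 20.7% = 26.1%.
Rounded: 26.10%.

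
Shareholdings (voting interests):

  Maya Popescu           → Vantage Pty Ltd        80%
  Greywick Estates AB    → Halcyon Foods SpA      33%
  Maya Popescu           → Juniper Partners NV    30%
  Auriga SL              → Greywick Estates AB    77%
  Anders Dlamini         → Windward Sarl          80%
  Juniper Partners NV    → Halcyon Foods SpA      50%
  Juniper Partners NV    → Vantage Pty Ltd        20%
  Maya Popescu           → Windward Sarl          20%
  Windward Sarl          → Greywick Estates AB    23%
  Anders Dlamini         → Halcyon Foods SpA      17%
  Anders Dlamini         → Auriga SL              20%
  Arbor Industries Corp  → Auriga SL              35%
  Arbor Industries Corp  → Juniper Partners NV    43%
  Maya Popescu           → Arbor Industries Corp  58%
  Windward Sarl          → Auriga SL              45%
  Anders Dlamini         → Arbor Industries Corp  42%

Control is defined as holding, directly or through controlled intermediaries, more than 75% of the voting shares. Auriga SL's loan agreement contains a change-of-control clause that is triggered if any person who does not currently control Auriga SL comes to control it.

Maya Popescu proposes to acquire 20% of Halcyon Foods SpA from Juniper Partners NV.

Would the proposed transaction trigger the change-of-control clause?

No

The purchase adds only to Maya's holdings (Juniper's stake shrinks), so Maya is the only person who could newly come to control Auriga.
Maya holds 80% of Vantage, so Maya controls Vantage.
Neither Maya nor any entity Maya controls holds any voting interest in Auriga.
So before the transaction, Maya does not control Auriga.
After the purchase, Maya holds 20% of Halcyon directly, and Juniper's stake falls to 30%.
Maya's side now holds 20% of Halcyon, not > 75%, so Maya still does not control Halcyon.
After the transaction, neither Maya nor any entity Maya controls holds a voting interest in Auriga, so Maya still does not control it.
No new person acquires control, so the clause is not triggered.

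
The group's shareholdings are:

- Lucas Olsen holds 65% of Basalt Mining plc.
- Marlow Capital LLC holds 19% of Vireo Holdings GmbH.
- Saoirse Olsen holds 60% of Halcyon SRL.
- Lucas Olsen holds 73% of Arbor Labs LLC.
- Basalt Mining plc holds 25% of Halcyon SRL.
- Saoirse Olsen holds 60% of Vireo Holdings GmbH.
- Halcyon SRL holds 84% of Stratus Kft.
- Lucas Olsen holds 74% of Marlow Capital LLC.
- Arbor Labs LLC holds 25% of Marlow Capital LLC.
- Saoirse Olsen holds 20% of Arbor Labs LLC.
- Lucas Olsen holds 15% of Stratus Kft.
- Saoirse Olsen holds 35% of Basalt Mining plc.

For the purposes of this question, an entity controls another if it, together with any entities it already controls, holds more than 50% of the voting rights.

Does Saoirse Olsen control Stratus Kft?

Saoirse holds 60% of Halcyon, so Saoirse controls Halcyon.
Halcyon holds 84% of Stratus, so Saoirse controls Stratus.

Yes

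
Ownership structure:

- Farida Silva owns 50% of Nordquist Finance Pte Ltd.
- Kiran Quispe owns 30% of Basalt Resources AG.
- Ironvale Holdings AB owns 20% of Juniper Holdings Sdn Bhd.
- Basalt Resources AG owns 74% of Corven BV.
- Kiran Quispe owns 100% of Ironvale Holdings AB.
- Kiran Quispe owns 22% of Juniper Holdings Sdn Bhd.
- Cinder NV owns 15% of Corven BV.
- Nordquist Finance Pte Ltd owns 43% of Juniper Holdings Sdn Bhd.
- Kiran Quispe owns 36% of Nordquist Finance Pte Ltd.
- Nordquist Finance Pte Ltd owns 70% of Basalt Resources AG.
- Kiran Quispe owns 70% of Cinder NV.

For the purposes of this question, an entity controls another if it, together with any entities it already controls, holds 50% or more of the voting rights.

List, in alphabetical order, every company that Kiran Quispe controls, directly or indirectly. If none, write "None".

Cinder NV, Ironvale Holdings AB

Kiran holds 100% of Ironvale, so Kiran controls Ironvale.
Kiran holds 70% of Cinder, so Kiran controls Cinder.
No other company's threshold is met.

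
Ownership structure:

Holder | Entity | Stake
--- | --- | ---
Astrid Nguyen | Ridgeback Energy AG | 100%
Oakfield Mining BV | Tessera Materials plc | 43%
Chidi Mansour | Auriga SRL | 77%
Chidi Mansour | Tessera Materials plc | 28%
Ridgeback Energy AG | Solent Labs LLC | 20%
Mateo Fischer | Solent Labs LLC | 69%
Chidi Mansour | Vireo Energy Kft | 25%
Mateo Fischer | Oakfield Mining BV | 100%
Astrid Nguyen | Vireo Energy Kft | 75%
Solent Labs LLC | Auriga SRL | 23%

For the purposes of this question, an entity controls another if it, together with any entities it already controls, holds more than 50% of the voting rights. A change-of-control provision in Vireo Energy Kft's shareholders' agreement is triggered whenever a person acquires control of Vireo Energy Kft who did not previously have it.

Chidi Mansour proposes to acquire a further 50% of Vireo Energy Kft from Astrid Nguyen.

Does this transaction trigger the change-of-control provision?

Yes

The purchase adds only to Chidi's holdings (Astrid's stake shrinks), so Chidi is the only person who could newly come to control Vireo.
Chidi holds 77% of Auriga, so Chidi controls Auriga.
In Vireo, Chidi's side holds only 25%, not > 50%.
So before the transaction, Chidi does not control Vireo.
After the purchase, Chidi's direct stake in Vireo rises to 25% + 50% = 75%, and Astrid's stake falls to 25%.
Chidi holds 75% of Vireo, so Chidi controls Vireo.
Chidi did not control Vireo before and does after, so the clause is triggered.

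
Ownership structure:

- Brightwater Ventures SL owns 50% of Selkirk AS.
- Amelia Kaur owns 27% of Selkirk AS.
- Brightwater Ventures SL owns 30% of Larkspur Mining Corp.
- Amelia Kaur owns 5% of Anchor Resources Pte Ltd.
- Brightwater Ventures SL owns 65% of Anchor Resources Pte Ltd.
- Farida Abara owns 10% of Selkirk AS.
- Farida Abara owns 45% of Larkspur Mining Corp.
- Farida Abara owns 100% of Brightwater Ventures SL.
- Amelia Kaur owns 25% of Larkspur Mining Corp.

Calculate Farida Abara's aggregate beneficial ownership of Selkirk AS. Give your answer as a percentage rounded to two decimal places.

Farida reaches Selkirk along 2 paths.
Via Brightwater: 100% × 50% = 50%.
Direct stake: 10% = 10%.
Total: 50% + 10% = 60%.
Rounded: 60.00%.

60.00%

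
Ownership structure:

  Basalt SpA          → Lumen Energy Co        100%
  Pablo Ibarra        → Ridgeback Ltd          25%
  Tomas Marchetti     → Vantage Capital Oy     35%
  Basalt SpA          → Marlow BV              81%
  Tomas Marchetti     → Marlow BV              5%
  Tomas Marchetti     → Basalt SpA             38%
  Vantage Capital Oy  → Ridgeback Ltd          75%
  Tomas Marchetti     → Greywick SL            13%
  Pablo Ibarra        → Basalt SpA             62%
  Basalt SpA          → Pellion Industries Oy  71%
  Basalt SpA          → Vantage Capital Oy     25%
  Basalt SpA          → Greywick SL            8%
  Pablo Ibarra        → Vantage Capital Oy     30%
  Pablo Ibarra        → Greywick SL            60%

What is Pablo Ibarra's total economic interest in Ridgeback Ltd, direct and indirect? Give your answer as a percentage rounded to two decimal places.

59.13%

Pablo reaches Ridgeback along 3 paths.
Via Basalt → Vantage: 62% × 25% × 75% = 11.625%.
Via Vantage: 30% × 75% = 22.5%.
Direct stake: 25% = 25%.
Total: 11.625% + 22.5% + 25% = 59.125%.
Rounded: 59.13%.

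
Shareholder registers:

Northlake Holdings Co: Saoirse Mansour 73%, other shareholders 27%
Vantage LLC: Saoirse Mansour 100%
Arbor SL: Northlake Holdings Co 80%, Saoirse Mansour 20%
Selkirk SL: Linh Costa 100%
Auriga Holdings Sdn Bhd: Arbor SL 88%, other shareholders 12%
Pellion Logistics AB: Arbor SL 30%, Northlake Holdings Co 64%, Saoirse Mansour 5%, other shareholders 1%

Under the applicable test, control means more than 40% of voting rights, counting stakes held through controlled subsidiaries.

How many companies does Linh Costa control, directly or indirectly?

Linh holds 100% of Selkirk, so Linh controls Selkirk.
No other company's threshold is met.
Linh controls 1 company.

1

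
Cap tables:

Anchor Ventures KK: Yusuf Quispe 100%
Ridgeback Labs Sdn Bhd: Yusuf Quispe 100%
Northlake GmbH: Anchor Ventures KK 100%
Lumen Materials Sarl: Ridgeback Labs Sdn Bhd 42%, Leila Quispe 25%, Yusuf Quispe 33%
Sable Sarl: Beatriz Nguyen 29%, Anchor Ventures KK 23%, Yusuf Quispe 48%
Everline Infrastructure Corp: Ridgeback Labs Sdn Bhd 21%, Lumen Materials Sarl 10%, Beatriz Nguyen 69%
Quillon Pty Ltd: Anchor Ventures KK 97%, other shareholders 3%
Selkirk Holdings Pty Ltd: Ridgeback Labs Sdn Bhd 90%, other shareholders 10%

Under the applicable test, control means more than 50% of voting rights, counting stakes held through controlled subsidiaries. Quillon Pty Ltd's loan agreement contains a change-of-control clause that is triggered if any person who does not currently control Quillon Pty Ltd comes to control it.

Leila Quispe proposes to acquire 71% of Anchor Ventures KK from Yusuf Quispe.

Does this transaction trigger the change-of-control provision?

The purchase adds only to Leila's holdings (Yusuf's stake shrinks), so Leila is the only person who could newly come to control Quillon.
Leila's largest direct stake is 25% in Lumen, which does not meet the threshold, so Leila controls no company.
Neither Leila nor any entity Leila controls holds any voting interest in Quillon.
So before the transaction, Leila does not control Quillon.
After the purchase, Leila holds 71% of Anchor directly, and Yusuf's stake falls to 29%.
Leila holds 71% of Anchor, so Leila controls Anchor.
Anchor holds 97% of Quillon, so Leila controls Quillon.
Leila did not control Quillon before and does after, so the clause is triggered.

Yes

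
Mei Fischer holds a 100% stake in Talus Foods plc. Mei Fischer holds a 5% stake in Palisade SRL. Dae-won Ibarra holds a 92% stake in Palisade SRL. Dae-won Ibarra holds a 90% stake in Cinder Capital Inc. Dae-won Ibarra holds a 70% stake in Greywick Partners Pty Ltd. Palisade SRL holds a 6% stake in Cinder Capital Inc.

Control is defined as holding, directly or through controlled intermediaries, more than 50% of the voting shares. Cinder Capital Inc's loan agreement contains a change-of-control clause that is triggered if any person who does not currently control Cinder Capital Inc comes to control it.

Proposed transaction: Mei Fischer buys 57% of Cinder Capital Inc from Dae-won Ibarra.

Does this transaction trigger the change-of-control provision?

Yes

The purchase adds only to Mei's holdings (Dae-won's stake shrinks), so Mei is the only person who could newly come to control Cinder.
Mei holds 100% of Talus, so Mei controls Talus.
Neither Mei nor any entity Mei controls holds any voting interest in Cinder.
So before the transaction, Mei does not control Cinder.
After the purchase, Mei holds 57% of Cinder directly, and Dae-won's stake falls to 33%.
Mei holds 57% of Cinder, so Mei controls Cinder.
Mei did not control Cinder before and does after, so the clause is triggered.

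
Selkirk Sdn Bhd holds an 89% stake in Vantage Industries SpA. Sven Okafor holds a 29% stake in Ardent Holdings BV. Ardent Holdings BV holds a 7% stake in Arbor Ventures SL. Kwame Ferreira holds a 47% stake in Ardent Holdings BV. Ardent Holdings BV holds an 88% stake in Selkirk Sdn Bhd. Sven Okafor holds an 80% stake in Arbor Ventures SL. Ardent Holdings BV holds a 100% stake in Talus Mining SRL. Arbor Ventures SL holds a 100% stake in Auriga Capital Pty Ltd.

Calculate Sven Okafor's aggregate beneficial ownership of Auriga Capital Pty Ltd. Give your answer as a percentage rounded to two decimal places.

82.03%

Sven reaches Auriga along 2 paths.
Via Ardent → Arbor: 29% × 7% × 100% = 2.03%.
Via Arbor: 80% × 100% = 80%.
Total: 2.03% + 80% = 82.03%.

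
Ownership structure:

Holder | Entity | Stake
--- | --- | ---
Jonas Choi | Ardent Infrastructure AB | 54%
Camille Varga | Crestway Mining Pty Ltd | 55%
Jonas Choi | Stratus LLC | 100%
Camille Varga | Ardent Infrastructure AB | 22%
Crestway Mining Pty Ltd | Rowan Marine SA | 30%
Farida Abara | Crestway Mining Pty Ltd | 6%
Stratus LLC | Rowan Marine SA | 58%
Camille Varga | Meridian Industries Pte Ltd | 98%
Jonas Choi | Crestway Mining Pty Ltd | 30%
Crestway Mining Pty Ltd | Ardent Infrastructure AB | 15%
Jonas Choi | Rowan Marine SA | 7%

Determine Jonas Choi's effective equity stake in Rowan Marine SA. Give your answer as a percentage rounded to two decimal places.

Jonas reaches Rowan along 3 paths.
Via Stratus: 100% × 58% = 58%.
Via Crestway: 30% × 30% = 9%.
Direct stake: 7% = 7%.
Total: 58% + 9% + 7% = 74%.
Rounded: 74.00%.

74.00%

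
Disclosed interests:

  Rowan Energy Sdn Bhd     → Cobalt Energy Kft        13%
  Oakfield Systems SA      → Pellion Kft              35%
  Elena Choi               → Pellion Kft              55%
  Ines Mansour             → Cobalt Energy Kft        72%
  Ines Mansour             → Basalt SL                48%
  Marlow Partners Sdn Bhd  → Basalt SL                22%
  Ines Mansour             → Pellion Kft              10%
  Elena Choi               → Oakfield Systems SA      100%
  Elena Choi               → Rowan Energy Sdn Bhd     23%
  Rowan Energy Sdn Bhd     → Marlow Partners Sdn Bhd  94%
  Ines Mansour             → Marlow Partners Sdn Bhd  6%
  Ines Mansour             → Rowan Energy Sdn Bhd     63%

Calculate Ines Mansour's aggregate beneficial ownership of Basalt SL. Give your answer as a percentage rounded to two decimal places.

62.35%

Ines reaches Basalt along 3 paths.
Via Marlow: 6% × 22% = 1.32%.
Via Rowan → Marlow: 63% × 94% × 22% = 13.0284%.
Direct stake: 48% = 48%.
Total: 1.32% + 13.0284% + 48% = 62.3484%.
Rounded: 62.35%.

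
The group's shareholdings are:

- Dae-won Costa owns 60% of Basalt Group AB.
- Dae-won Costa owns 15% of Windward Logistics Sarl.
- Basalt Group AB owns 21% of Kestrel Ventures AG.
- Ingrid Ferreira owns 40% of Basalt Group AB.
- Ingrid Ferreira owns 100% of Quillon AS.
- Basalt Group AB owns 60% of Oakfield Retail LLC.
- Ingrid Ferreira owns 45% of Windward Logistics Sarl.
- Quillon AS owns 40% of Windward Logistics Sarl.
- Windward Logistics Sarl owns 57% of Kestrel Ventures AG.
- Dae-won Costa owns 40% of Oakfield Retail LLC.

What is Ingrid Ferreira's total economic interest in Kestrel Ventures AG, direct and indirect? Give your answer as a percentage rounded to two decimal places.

Ingrid reaches Kestrel along 3 paths.
Via Basalt: 40% × 21% = 8.4%.
Via Quillon → Windward: 100% × 40% × 57% = 22.8%.
Via Windward: 45% × 57% = 25.65%.
Total: 8.4% + 22.8% + 25.65% = 56.85%.

56.85%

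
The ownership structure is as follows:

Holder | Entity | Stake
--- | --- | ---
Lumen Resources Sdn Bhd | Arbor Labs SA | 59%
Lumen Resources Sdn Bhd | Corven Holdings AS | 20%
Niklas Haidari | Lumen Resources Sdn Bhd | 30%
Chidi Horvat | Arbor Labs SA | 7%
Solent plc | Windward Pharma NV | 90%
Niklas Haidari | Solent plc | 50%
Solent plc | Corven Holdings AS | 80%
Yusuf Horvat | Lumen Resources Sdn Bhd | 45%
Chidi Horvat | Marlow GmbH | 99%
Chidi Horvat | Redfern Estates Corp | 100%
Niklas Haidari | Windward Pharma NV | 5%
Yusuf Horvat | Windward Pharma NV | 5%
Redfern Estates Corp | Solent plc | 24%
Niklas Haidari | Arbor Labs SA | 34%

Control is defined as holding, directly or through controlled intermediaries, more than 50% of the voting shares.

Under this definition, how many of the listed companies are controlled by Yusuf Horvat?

Yusuf's largest direct stake is 45% in Lumen, which does not meet the threshold.
Yusuf controls 0 companies.

0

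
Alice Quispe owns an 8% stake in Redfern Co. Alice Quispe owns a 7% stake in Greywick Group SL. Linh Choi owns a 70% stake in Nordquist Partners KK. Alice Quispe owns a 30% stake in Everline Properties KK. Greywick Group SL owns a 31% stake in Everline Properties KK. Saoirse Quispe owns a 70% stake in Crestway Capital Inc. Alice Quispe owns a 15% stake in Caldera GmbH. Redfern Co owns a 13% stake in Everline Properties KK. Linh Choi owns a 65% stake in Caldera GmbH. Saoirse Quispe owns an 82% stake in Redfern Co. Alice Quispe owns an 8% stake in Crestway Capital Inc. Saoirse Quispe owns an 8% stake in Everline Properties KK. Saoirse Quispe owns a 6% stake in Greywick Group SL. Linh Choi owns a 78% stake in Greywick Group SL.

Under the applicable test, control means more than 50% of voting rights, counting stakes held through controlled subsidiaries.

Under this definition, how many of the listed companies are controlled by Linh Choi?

Linh holds 78% of Greywick, so Linh controls Greywick.
Linh holds 70% of Nordquist, so Linh controls Nordquist.
Linh holds 65% of Caldera, so Linh controls Caldera.
No other company's threshold is met.
Linh controls 3 companies.

3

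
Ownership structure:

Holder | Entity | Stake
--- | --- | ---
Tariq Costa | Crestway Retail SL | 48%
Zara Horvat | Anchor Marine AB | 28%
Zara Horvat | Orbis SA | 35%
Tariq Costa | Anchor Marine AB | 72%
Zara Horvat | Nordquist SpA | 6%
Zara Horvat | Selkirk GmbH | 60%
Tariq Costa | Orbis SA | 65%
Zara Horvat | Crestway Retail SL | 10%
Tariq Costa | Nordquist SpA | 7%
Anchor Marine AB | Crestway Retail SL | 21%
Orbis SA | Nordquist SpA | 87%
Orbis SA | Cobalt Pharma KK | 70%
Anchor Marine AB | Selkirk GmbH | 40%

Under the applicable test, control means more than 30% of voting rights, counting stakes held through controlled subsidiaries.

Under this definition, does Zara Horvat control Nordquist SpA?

Zara holds 35% of Orbis, so Zara controls Orbis.
Zara and Orbis together hold 6% + 87% = 93% of Nordquist, so Zara controls Nordquist.

Yes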